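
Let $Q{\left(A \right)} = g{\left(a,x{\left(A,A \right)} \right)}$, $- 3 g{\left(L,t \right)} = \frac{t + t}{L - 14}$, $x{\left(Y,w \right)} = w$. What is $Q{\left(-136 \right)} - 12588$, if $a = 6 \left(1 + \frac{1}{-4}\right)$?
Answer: $- \frac{718060}{57} \approx -12598.0$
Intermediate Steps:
$a = \frac{9}{2}$ ($a = 6 \left(1 - \frac{1}{4}\right) = 6 \cdot \frac{3}{4} = \frac{9}{2} \approx 4.5$)
$g{\left(L,t \right)} = - \frac{2 t}{3 \left(-14 + L\right)}$ ($g{\left(L,t \right)} = - \frac{\left(t + t\right) \frac{1}{L - 14}}{3} = - \frac{2 t \frac{1}{-14 + L}}{3} = - \frac{2 t}{3 \left(-14 + L\right)}$)
$Q{\left(A \right)} = \frac{4 A}{57}$ ($Q{\left(A \right)} = - \frac{2 A}{-42 + 3 \cdot \frac{9}{2}} = - \frac{2 A}{-42 + \frac{27}{2}} = - \frac{2 A}{- \frac{57}{2}} = \left(-2\right) A \left(- \frac{2}{57}\right) = \frac{4 A}{57}$)
$Q{\left(-136 \right)} - 12588 = \frac{4}{57} \left(-136\right) - 12588 = - \frac{544}{57} - 12588 = - \frac{718060}{57}$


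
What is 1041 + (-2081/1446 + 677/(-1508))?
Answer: 1132927099/1090284 ≈ 1039.1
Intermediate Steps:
1041 + (-2081/1446 + 677/(-1508)) = 1041 + (-2081*1/1446 + 677*(-1/1508)) = 1041 + (-2081/1446 - 677/1508) = 1041 - 2058545/1090284 = 1132927099/1090284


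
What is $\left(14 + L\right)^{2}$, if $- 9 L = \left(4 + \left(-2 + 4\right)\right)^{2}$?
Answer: $100$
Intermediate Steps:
$L = -4$ ($L = - \frac{\left(4 + \left(-2 + 4\right)\right)^{2}}{9} = - \frac{\left(4 + 2\right)^{2}}{9} = - \frac{6^{2}}{9} = \left(- \frac{1}{9}\right) 36 = -4$)
$\left(14 + L\right)^{2} = \left(14 - 4\right)^{2} = 10^{2} = 100$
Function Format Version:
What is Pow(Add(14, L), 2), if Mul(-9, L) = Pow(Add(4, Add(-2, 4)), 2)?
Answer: 100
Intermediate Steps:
L = -4 (L = Mul(Rational(-1, 9), Pow(Add(4, Add(-2, 4)), 2)) = Mul(Rational(-1, 9), Pow(Add(4, 2), 2)) = Mul(Rational(-1, 9), Pow(6, 2)) = Mul(Rational(-1, 9), 36) = -4)
Pow(Add(14, L), 2) = Pow(Add(14, -4), 2) = Pow(10, 2) = 100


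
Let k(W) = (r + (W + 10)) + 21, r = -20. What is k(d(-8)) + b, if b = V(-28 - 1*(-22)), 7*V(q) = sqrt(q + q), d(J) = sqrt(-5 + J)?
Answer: 11 + I*sqrt(13) + 2*I*sqrt(3)/7 ≈ 11.0 + 4.1004*I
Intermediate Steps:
V(q) = sqrt(2)*sqrt(q)/7 (V(q) = sqrt(q + q)/7 = sqrt(2*q)/7 = (sqrt(2)*sqrt(q))/7 = sqrt(2)*sqrt(q)/7)
k(W) = 11 + W (k(W) = (-20 + (W + 10)) + 21 = (-20 + (10 + W)) + 21 = (-10 + W) + 21 = 11 + W)
b = 2*I*sqrt(3)/7 (b = sqrt(2)*sqrt(-28 - 1*(-22))/7 = sqrt(2)*sqrt(-28 + 22)/7 = sqrt(2)*sqrt(-6)/7 = sqrt(2)*(I*sqrt(6))/7 = 2*I*sqrt(3)/7 ≈ 0.49487*I)
k(d(-8)) + b = (11 + sqrt(-5 - 8)) + 2*I*sqrt(3)/7 = (11 + sqrt(-13)) + 2*I*sqrt(3)/7 = (11 + I*sqrt(13)) + 2*I*sqrt(3)/7 = 11 + I*sqrt(13) + 2*I*sqrt(3)/7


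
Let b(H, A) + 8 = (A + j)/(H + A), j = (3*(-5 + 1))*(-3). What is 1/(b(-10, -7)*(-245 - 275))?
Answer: 17/85800 ≈ 0.00019814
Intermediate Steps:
j = 36 (j = (3*(-4))*(-3) = -12*(-3) = 36)
b(H, A) = -8 + (36 + A)/(A + H) (b(H, A) = -8 + (A + 36)/(H + A) = -8 + (36 + A)/(A + H))
1/(b(-10, -7)*(-245 - 275)) = 1/(((36 - 8*(-10) - 7*(-7))/(-7 - 10))*(-245 - 275)) = 1/(((36 + 80 + 49)/(-17))*(-520)) = 1/(-1/17*165*(-520)) = 1/(-165/17*(-520)) = 1/(85800/17) = 17/85800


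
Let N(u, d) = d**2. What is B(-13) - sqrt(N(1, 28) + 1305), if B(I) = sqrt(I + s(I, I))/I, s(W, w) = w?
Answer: -sqrt(2089) - I*sqrt(26)/13 ≈ -45.706 - 0.39223*I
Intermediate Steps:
B(I) = sqrt(2)/sqrt(I) (B(I) = sqrt(I + I)/I = sqrt(2*I)/I = (sqrt(2)*sqrt(I))/I = sqrt(2)/sqrt(I))
B(-13) - sqrt(N(1, 28) + 1305) = sqrt(2)/sqrt(-13) - sqrt(28**2 + 1305) = sqrt(2)*(-I*sqrt(13)/13) - sqrt(784 + 1305) = -I*sqrt(26)/13 - sqrt(2089) = -sqrt(2089) - I*sqrt(26)/13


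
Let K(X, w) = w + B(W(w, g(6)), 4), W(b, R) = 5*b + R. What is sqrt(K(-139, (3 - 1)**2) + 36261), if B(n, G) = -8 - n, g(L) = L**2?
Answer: sqrt(36201) ≈ 190.27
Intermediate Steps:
W(b, R) = R + 5*b
K(X, w) = -44 - 4*w (K(X, w) = w + (-8 - (6**2 + 5*w)) = w + (-8 - (36 + 5*w)) = w + (-8 + (-36 - 5*w)) = w + (-44 - 5*w) = -44 - 4*w)
sqrt(K(-139, (3 - 1)**2) + 36261) = sqrt((-44 - 4*(3 - 1)**2) + 36261) = sqrt((-44 - 4*2**2) + 36261) = sqrt((-44 - 4*4) + 36261) = sqrt((-44 - 16) + 36261) = sqrt(-60 + 36261) = sqrt(36201)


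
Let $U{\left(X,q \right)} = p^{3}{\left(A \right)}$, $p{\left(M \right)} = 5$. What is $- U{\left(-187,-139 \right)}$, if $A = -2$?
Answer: $-125$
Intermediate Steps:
$U{\left(X,q \right)} = 125$ ($U{\left(X,q \right)} = 5^{3} = 125$)
$- U{\left(-187,-139 \right)} = \left(-1\right) 125 = -125$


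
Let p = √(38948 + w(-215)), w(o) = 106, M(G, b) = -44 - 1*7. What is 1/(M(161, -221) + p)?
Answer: 17/12151 + √39054/36453 ≈ 0.0068203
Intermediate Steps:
M(G, b) = -51 (M(G, b) = -44 - 7 = -51)
p = √39054 (p = √(38948 + 106) = √39054 ≈ 197.62)
1/(M(161, -221) + p) = 1/(-51 + √39054)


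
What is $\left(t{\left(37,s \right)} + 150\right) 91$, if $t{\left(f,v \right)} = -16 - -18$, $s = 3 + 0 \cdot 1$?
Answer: $13832$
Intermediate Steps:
$s = 3$ ($s = 3 + 0 = 3$)
$t{\left(f,v \right)} = 2$ ($t{\left(f,v \right)} = -16 + 18 = 2$)
$\left(t{\left(37,s \right)} + 150\right) 91 = \left(2 + 150\right) 91 = 152 \cdot 91 = 13832$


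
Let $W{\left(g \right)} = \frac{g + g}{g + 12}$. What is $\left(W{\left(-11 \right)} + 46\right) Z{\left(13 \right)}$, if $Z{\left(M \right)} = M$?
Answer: $312$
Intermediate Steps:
$W{\left(g \right)} = \frac{2 g}{12 + g}$
$\left(W{\left(-11 \right)} + 46\right) Z{\left(13 \right)} = \left(2 \left(-11\right) \frac{1}{12 - 11} + 46\right) 13 = \left(2 \left(-11\right) 1^{-1} + 46\right) 13 = \left(2 \left(-11\right) 1 + 46\right) 13 = \left(-22 + 46\right) 13 = 24 \cdot 13 = 312$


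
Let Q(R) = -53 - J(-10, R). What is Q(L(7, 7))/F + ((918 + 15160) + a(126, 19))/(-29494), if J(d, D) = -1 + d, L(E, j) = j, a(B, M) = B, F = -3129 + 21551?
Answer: -74937209/135834617 ≈ -0.55168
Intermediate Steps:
F = 18422
Q(R) = -42 (Q(R) = -53 - (-1 - 10) = -53 - 1*(-11) = -53 + 11 = -42)
Q(L(7, 7))/F + ((918 + 15160) + a(126, 19))/(-29494) = -42/18422 + ((918 + 15160) + 126)/(-29494) = -42*1/18422 + (16078 + 126)*(-1/29494) = -21/9211 + 16204*(-1/29494) = -21/9211 - 8102/14747 = -74937209/135834617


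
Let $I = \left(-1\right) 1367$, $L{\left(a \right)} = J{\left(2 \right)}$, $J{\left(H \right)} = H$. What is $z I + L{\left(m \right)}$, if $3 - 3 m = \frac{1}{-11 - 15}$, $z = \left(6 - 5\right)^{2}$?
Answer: $-1365$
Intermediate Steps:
$z = 1$ ($z = 1^{2} = 1$)
$m = \frac{79}{78}$ ($m = 1 - \frac{1}{3 \left(-11 - 15\right)} = 1 - \frac{1}{3 \left(-26\right)} = 1 - - \frac{1}{78} = 1 + \frac{1}{78} = \frac{79}{78} \approx 1.0128$)
$L{\left(a \right)} = 2$
$I = -1367$
$z I + L{\left(m \right)} = 1 \left(-1367\right) + 2 = -1367 + 2 = -1365$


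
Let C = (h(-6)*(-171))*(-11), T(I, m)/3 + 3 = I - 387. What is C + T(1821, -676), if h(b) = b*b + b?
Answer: 60723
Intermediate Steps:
h(b) = b + b² (h(b) = b² + b = b + b²)
T(I, m) = -1170 + 3*I (T(I, m) = -9 + 3*(I - 387) = -9 + 3*(-387 + I) = -9 + (-1161 + 3*I) = -1170 + 3*I)
C = 56430 (C = (-6*(1 - 6)*(-171))*(-11) = (-6*(-5)*(-171))*(-11) = (30*(-171))*(-11) = -5130*(-11) = 56430)
C + T(1821, -676) = 56430 + (-1170 + 3*1821) = 56430 + (-1170 + 5463) = 56430 + 4293 = 60723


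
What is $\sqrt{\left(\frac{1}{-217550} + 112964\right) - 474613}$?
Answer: $\frac{i \sqrt{684644991053602}}{43510} \approx 601.37 i$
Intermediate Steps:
$\sqrt{\left(\frac{1}{-217550} + 112964\right) - 474613} = \sqrt{\left(- \frac{1}{217550} + 112964\right) - 474613} = \sqrt{\frac{24575318199}{217550} - 474613} = \sqrt{- \frac{78676739951}{217550}} = \frac{i \sqrt{684644991053602}}{43510}$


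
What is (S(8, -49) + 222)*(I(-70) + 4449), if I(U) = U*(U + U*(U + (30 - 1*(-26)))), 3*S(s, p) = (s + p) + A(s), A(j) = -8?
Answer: -36557867/3 ≈ -1.2186e+7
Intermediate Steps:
S(s, p) = -8/3 + p/3 + s/3 (S(s, p) = ((s + p) - 8)/3 = ((p + s) - 8)/3 = (-8 + p + s)/3 = -8/3 + p/3 + s/3)
I(U) = U*(U + U*(56 + U)) (I(U) = U*(U + U*(U + (30 + 26))) = U*(U + U*(U + 56)) = U*(U + U*(56 + U)))
(S(8, -49) + 222)*(I(-70) + 4449) = ((-8/3 + (1/3)*(-49) + (1/3)*8) + 222)*((-70)**2*(57 - 70) + 4449) = ((-8/3 - 49/3 + 8/3) + 222)*(4900*(-13) + 4449) = (-49/3 + 222)*(-63700 + 4449) = (617/3)*(-59251) = -36557867/3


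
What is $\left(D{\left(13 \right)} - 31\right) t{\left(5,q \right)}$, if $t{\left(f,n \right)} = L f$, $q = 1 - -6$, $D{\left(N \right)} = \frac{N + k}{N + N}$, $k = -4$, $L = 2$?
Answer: $- \frac{3985}{13} \approx -306.54$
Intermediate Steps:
$D{\left(N \right)} = \frac{-4 + N}{2 N}$ ($D{\left(N \right)} = \frac{N - 4}{N + N} = \frac{-4 + N}{2 N}$)
$q = 7$ ($q = 1 + 6 = 7$)
$t{\left(f,n \right)} = 2 f$
$\left(D{\left(13 \right)} - 31\right) t{\left(5,q \right)} = \left(\frac{-4 + 13}{2 \cdot 13} - 31\right) 2 \cdot 5 = \left(\frac{1}{2} \cdot \frac{1}{13} \cdot 9 - 31\right) 10 = \left(\frac{9}{26} - 31\right) 10 = \left(- \frac{797}{26}\right) 10 = - \frac{3985}{13}$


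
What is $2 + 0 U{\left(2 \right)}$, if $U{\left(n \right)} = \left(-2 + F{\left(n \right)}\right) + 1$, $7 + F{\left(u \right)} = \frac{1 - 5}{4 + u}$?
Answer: $2$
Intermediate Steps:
$F{\left(u \right)} = -7 - \frac{4}{4 + u}$ ($F{\left(u \right)} = -7 + \frac{1 - 5}{4 + u} = -7 - \frac{4}{4 + u}$)
$U{\left(n \right)} = -1 + \frac{-32 - 7 n}{4 + n}$ ($U{\left(n \right)} = \left(-2 + \frac{-32 - 7 n}{4 + n}\right) + 1 = -1 + \frac{-32 - 7 n}{4 + n}$)
$2 + 0 U{\left(2 \right)} = 2 + 0 \frac{4 \left(-9 - 4\right)}{4 + 2} = 2 + 0 \frac{4 \left(-9 - 4\right)}{6} = 2 + 0 \cdot 4 \cdot \frac{1}{6} \left(-13\right) = 2 + 0 \left(- \frac{26}{3}\right) = 2 + 0 = 2$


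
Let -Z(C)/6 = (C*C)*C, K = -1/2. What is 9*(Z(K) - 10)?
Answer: -333/4 ≈ -83.250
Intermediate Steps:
K = -½ (K = -1*½ = -½ ≈ -0.50000)
Z(C) = -6*C³ (Z(C) = -6*C*C*C = -6*C²*C = -6*C³)
9*(Z(K) - 10) = 9*(-6*(-½)³ - 10) = 9*(-6*(-⅛) - 10) = 9*(¾ - 10) = 9*(-37/4) = -333/4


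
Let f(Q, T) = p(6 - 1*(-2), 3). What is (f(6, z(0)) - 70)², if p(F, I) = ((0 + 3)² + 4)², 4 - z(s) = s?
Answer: 9801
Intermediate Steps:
z(s) = 4 - s
p(F, I) = 169 (p(F, I) = (3² + 4)² = (9 + 4)² = 13² = 169)
f(Q, T) = 169
(f(6, z(0)) - 70)² = (169 - 70)² = 99² = 9801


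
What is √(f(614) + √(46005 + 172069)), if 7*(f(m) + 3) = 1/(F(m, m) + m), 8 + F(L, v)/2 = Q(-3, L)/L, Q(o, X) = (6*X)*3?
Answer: √(-59083094 + 19695844*√218074)/4438 ≈ 21.540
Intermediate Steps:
Q(o, X) = 18*X
F(L, v) = 20 (F(L, v) = -16 + 2*((18*L)/L) = -16 + 2*18 = -16 + 36 = 20)
f(m) = -3 + 1/(7*(20 + m))
√(f(614) + √(46005 + 172069)) = √((-419 - 21*614)/(7*(20 + 614)) + √(46005 + 172069)) = √((⅐)*(-419 - 12894)/634 + √218074) = √((⅐)*(1/634)*(-13313) + √218074) = √(-13313/4438 + √218074)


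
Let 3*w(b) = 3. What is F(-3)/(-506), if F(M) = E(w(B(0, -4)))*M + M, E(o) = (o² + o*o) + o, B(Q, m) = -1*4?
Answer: 6/253 ≈ 0.023715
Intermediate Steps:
B(Q, m) = -4
w(b) = 1 (w(b) = (⅓)*3 = 1)
E(o) = o + 2*o² (E(o) = (o² + o²) + o = 2*o² + o = o + 2*o²)
F(M) = 4*M (F(M) = (1*(1 + 2*1))*M + M = (1*(1 + 2))*M + M = (1*3)*M + M = 3*M + M = 4*M)
F(-3)/(-506) = (4*(-3))/(-506) = -12*(-1/506) = 6/253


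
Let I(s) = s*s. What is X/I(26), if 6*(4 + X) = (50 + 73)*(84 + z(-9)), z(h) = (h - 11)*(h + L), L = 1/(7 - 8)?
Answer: 2909/338 ≈ 8.6065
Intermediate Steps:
I(s) = s²
L = -1 (L = 1/(-1) = -1)
z(h) = (-1 + h)*(-11 + h) (z(h) = (h - 11)*(h - 1) = (-11 + h)*(-1 + h) = (-1 + h)*(-11 + h))
X = 5818 (X = -4 + ((50 + 73)*(84 + (11 + (-9)² - 12*(-9))))/6 = -4 + (123*(84 + (11 + 81 + 108)))/6 = -4 + (123*(84 + 200))/6 = -4 + (123*284)/6 = -4 + (⅙)*34932 = -4 + 5822 = 5818)
X/I(26) = 5818/(26²) = 5818/676 = 5818*(1/676) = 2909/338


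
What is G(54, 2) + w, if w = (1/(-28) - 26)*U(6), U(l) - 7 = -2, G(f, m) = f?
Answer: -2133/28 ≈ -76.179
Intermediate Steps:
U(l) = 5 (U(l) = 7 - 2 = 5)
w = -3645/28 (w = (1/(-28) - 26)*5 = (-1/28 - 26)*5 = -729/28*5 = -3645/28 ≈ -130.18)
G(54, 2) + w = 54 - 3645/28 = -2133/28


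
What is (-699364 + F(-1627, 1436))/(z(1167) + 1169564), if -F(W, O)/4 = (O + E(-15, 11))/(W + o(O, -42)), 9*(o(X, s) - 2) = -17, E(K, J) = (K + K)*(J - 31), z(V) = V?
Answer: -5120007196/8570921651 ≈ -0.59737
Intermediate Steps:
E(K, J) = 2*K*(-31 + J) (E(K, J) = (2*K)*(-31 + J) = 2*K*(-31 + J))
o(X, s) = ⅑ (o(X, s) = 2 + (⅑)*(-17) = 2 - 17/9 = ⅑)
F(W, O) = -4*(600 + O)/(⅑ + W) (F(W, O) = -4*(O + 2*(-15)*(-31 + 11))/(W + ⅑) = -4*(O + 2*(-15)*(-20))/(⅑ + W) = -4*(O + 600)/(⅑ + W) = -4*(600 + O)/(⅑ + W))
(-699364 + F(-1627, 1436))/(z(1167) + 1169564) = (-699364 + 36*(-600 - 1*1436)/(1 + 9*(-1627)))/(1167 + 1169564) = (-699364 + 36*(-600 - 1436)/(1 - 14643))/1170731 = (-699364 + 36*(-2036)/(-14642))*(1/1170731) = (-699364 + 36*(-1/14642)*(-2036))*(1/1170731) = (-699364 + 36648/7321)*(1/1170731) = -5120007196/7321*1/1170731 = -5120007196/8570921651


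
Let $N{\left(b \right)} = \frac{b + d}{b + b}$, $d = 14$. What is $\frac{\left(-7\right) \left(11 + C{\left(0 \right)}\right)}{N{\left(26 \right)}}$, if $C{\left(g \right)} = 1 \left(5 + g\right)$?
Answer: $- \frac{728}{5} \approx -145.6$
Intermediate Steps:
$C{\left(g \right)} = 5 + g$
$N{\left(b \right)} = \frac{14 + b}{2 b}$ ($N{\left(b \right)} = \frac{b + 14}{b + b} = \frac{14 + b}{2 b}$)
$\frac{\left(-7\right) \left(11 + C{\left(0 \right)}\right)}{N{\left(26 \right)}} = \frac{\left(-7\right) \left(11 + \left(5 + 0\right)\right)}{\frac{1}{2} \cdot \frac{1}{26} \left(14 + 26\right)} = \frac{\left(-7\right) \left(11 + 5\right)}{\frac{1}{2} \cdot \frac{1}{26} \cdot 40} = \frac{\left(-7\right) 16}{\frac{10}{13}} = \left(-112\right) \frac{13}{10} = - \frac{728}{5}$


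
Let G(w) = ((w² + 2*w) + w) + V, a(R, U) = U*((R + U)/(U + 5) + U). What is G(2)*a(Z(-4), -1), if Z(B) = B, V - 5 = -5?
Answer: 45/2 ≈ 22.500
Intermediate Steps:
V = 0 (V = 5 - 5 = 0)
a(R, U) = U*(U + (R + U)/(5 + U)) (a(R, U) = U*((R + U)/(5 + U) + U) = U*(U + (R + U)/(5 + U)))
G(w) = w² + 3*w (G(w) = ((w² + 2*w) + w) + 0 = (w² + 3*w) + 0 = w² + 3*w)
G(2)*a(Z(-4), -1) = (2*(3 + 2))*(-(-4 + (-1)² + 6*(-1))/(5 - 1)) = (2*5)*(-1*(-4 + 1 - 6)/4) = 10*(-1*¼*(-9)) = 10*(9/4) = 45/2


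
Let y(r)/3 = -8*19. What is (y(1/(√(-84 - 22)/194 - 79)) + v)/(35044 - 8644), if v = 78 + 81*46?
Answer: 279/2200 ≈ 0.12682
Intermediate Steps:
v = 3804 (v = 78 + 3726 = 3804)
y(r) = -456 (y(r) = 3*(-8*19) = 3*(-152) = -456)
(y(1/(√(-84 - 22)/194 - 79)) + v)/(35044 - 8644) = (-456 + 3804)/(35044 - 8644) = 3348/26400 = 3348*(1/26400) = 279/2200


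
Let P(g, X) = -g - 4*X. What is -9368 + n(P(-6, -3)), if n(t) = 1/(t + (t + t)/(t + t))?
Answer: -177991/19 ≈ -9368.0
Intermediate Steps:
n(t) = 1/(1 + t) (n(t) = 1/(t + (2*t)/((2*t))) = 1/(t + (2*t)*(1/(2*t))) = 1/(t + 1) = 1/(1 + t))
-9368 + n(P(-6, -3)) = -9368 + 1/(1 + (-1*(-6) - 4*(-3))) = -9368 + 1/(1 + (6 + 12)) = -9368 + 1/(1 + 18) = -9368 + 1/19 = -177991/19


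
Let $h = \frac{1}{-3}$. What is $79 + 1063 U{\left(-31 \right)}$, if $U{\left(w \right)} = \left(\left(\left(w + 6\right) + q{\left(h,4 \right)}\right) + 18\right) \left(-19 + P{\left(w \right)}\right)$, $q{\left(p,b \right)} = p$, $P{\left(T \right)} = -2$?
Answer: $163781$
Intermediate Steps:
$h = - \frac{1}{3} \approx -0.33333$
$U{\left(w \right)} = -497 - 21 w$ ($U{\left(w \right)} = \left(\left(\left(w + 6\right) - \frac{1}{3}\right) + 18\right) \left(-19 - 2\right) = \left(\left(\left(6 + w\right) - \frac{1}{3}\right) + 18\right) \left(-21\right) = \left(\left(\frac{17}{3} + w\right) + 18\right) \left(-21\right) = \left(\frac{71}{3} + w\right) \left(-21\right) = -497 - 21 w$)
$79 + 1063 U{\left(-31 \right)} = 79 + 1063 \left(-497 - -651\right) = 79 + 1063 \left(-497 + 651\right) = 79 + 1063 \cdot 154 = 79 + 163702 = 163781$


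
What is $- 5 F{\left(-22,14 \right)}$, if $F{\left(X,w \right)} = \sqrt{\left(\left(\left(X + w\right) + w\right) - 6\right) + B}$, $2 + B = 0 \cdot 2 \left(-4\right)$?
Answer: $- 5 i \sqrt{2} \approx - 7.0711 i$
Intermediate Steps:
$B = -2$ ($B = -2 + 0 \cdot 2 \left(-4\right) = -2 + 0 \left(-4\right) = -2 + 0 = -2$)
$F{\left(X,w \right)} = \sqrt{-8 + X + 2 w}$ ($F{\left(X,w \right)} = \sqrt{\left(\left(\left(X + w\right) + w\right) - 6\right) - 2} = \sqrt{\left(\left(X + 2 w\right) - 6\right) - 2} = \sqrt{\left(-6 + X + 2 w\right) - 2} = \sqrt{-8 + X + 2 w}$)
$- 5 F{\left(-22,14 \right)} = - 5 \sqrt{-8 - 22 + 2 \cdot 14} = - 5 \sqrt{-8 - 22 + 28} = - 5 \sqrt{-2} = - 5 i \sqrt{2}$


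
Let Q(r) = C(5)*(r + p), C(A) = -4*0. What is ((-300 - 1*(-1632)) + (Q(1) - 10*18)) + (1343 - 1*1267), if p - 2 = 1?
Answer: 1228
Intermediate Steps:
C(A) = 0
p = 3 (p = 2 + 1 = 3)
Q(r) = 0 (Q(r) = 0*(r + 3) = 0*(3 + r) = 0)
((-300 - 1*(-1632)) + (Q(1) - 10*18)) + (1343 - 1*1267) = ((-300 - 1*(-1632)) + (0 - 10*18)) + (1343 - 1*1267) = ((-300 + 1632) + (0 - 180)) + (1343 - 1267) = (1332 - 180) + 76 = 1152 + 76 = 1228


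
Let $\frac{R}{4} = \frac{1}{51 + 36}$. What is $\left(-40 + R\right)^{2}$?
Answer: $\frac{12082576}{7569} \approx 1596.3$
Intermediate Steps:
$R = \frac{4}{87}$ ($R = \frac{4}{51 + 36} = \frac{4}{87} \approx 0.045977$)
$\left(-40 + R\right)^{2} = \left(-40 + \frac{4}{87}\right)^{2} = \left(- \frac{3476}{87}\right)^{2} = \frac{12082576}{7569}$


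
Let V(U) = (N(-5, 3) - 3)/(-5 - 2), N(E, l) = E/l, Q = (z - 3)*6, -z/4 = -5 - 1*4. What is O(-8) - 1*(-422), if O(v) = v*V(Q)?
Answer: 1250/3 ≈ 416.67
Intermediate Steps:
z = 36 (z = -4*(-5 - 1*4) = -4*(-5 - 4) = -4*(-9) = 36)
Q = 198 (Q = (36 - 3)*6 = 33*6 = 198)
V(U) = 2/3 (V(U) = (-5/3 - 3)/(-5 - 2) = (-5*1/3 - 3)/(-7) = (-5/3 - 3)*(-1/7) = -14/3*(-1/7) = 2/3)
O(v) = 2*v/3 (O(v) = v*(2/3) = 2*v/3)
O(-8) - 1*(-422) = (2/3)*(-8) - 1*(-422) = -16/3 + 422 = 1250/3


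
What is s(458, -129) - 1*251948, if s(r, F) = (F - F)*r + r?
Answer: -251490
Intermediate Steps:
s(r, F) = r (s(r, F) = 0*r + r = 0 + r = r)
s(458, -129) - 1*251948 = 458 - 1*251948 = 458 - 251948 = -251490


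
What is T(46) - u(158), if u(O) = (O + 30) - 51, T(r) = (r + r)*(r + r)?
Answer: 8327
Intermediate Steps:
T(r) = 4*r**2 (T(r) = (2*r)*(2*r) = 4*r**2)
u(O) = -21 + O (u(O) = (30 + O) - 51 = -21 + O)
T(46) - u(158) = 4*46**2 - (-21 + 158) = 4*2116 - 1*137 = 8464 - 137 = 8327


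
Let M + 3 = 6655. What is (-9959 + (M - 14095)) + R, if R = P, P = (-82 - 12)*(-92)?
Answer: -8754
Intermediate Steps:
M = 6652 (M = -3 + 6655 = 6652)
P = 8648 (P = -94*(-92) = 8648)
R = 8648
(-9959 + (M - 14095)) + R = (-9959 + (6652 - 14095)) + 8648 = (-9959 - 7443) + 8648 = -17402 + 8648 = -8754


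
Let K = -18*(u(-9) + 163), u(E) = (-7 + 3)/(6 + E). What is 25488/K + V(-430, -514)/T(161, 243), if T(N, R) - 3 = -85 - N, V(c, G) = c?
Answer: -820274/119799 ≈ -6.8471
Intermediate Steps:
u(E) = -4/(6 + E)
K = -2958 (K = -18*(-4/(6 - 9) + 163) = -18*(-4/(-3) + 163) = -18*(-4*(-1/3) + 163) = -18*(4/3 + 163) = -18*493/3 = -2958)
T(N, R) = -82 - N (T(N, R) = 3 + (-85 - N) = -82 - N)
25488/K + V(-430, -514)/T(161, 243) = 25488/(-2958) - 430/(-82 - 1*161) = 25488*(-1/2958) - 430/(-82 - 161) = -4248/493 - 430/(-243) = -4248/493 - 430*(-1/243) = -4248/493 + 430/243 = -820274/119799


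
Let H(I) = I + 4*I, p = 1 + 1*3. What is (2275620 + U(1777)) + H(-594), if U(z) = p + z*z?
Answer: 5430383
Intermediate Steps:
p = 4 (p = 1 + 3 = 4)
U(z) = 4 + z² (U(z) = 4 + z*z = 4 + z²)
H(I) = 5*I
(2275620 + U(1777)) + H(-594) = (2275620 + (4 + 1777²)) + 5*(-594) = (2275620 + (4 + 3157729)) - 2970 = (2275620 + 3157733) - 2970 = 5433353 - 2970 = 5430383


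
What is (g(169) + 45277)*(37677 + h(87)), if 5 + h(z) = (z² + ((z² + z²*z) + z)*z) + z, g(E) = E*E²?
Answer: 282586644491846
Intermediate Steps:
g(E) = E³
h(z) = -5 + z + z² + z*(z + z² + z³) (h(z) = -5 + ((z² + ((z² + z²*z) + z)*z) + z) = -5 + ((z² + ((z² + z³) + z)*z) + z) = -5 + ((z² + (z + z² + z³)*z) + z) = -5 + ((z² + z*(z + z² + z³)) + z) = -5 + (z + z² + z*(z + z² + z³)) = -5 + z + z² + z*(z + z² + z³))
(g(169) + 45277)*(37677 + h(87)) = (169³ + 45277)*(37677 + (-5 + 87 + 87³ + 87⁴ + 2*87²)) = (4826809 + 45277)*(37677 + (-5 + 87 + 658503 + 57289761 + 2*7569)) = 4872086*(37677 + (-5 + 87 + 658503 + 57289761 + 15138)) = 4872086*(37677 + 57963484) = 4872086*58001161 = 282586644491846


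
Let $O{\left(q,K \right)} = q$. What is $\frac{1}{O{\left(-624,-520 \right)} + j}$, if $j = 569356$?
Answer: $\frac{1}{568732} \approx 1.7583 \cdot 10^{-6}$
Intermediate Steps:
$\frac{1}{O{\left(-624,-520 \right)} + j} = \frac{1}{-624 + 569356} = \frac{1}{568732}$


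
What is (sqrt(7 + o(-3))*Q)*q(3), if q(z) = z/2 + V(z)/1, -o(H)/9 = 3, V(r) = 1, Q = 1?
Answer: 5*I*sqrt(5) ≈ 11.18*I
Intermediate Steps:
o(H) = -27 (o(H) = -9*3 = -27)
q(z) = 1 + z/2 (q(z) = z/2 + 1/1 = z*(1/2) + 1*1 = z/2 + 1 = 1 + z/2)
(sqrt(7 + o(-3))*Q)*q(3) = (sqrt(7 - 27)*1)*(1 + (1/2)*3) = (sqrt(-20)*1)*(1 + 3/2) = ((2*I*sqrt(5))*1)*(5/2) = (2*I*sqrt(5))*(5/2) = 5*I*sqrt(5)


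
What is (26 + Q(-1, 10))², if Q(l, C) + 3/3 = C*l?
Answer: 225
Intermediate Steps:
Q(l, C) = -1 + C*l
(26 + Q(-1, 10))² = (26 + (-1 + 10*(-1)))² = (26 + (-1 - 10))² = (26 - 11)² = 15² = 225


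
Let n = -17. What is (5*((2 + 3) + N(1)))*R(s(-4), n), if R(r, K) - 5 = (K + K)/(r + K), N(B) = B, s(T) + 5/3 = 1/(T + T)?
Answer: 92130/451 ≈ 204.28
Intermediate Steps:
s(T) = -5/3 + 1/(2*T) (s(T) = -5/3 + 1/(T + T) = -5/3 + 1/(2*T))
R(r, K) = 5 + 2*K/(K + r) (R(r, K) = 5 + (K + K)/(r + K) = 5 + (2*K)/(K + r) = 5 + 2*K/(K + r))
(5*((2 + 3) + N(1)))*R(s(-4), n) = (5*((2 + 3) + 1))*((5*((1/6)*(3 - 10*(-4))/(-4)) + 7*(-17))/(-17 + (1/6)*(3 - 10*(-4))/(-4))) = (5*(5 + 1))*((5*((1/6)*(-1/4)*(3 + 40)) - 119)/(-17 + (1/6)*(-1/4)*(3 + 40))) = (5*6)*((5*((1/6)*(-1/4)*43) - 119)/(-17 + (1/6)*(-1/4)*43)) = 30*((5*(-43/24) - 119)/(-17 - 43/24)) = 30*((-215/24 - 119)/(-451/24)) = 30*(-24/451*(-3071/24)) = 30*(3071/451) = 92130/451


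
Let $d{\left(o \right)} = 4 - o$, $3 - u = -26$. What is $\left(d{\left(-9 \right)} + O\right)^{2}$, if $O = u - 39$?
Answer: $9$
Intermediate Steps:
$u = 29$ ($u = 3 - -26 = 3 + 26 = 29$)
$O = -10$ ($O = 29 - 39 = -10$)
$\left(d{\left(-9 \right)} + O\right)^{2} = \left(\left(4 - -9\right) - 10\right)^{2} = \left(\left(4 + 9\right) - 10\right)^{2} = \left(13 - 10\right)^{2} = 3^{2} = 9$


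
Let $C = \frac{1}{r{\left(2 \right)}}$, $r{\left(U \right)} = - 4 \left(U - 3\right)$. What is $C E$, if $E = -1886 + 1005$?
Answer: $- \frac{881}{4} \approx -220.25$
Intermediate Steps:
$r{\left(U \right)} = 12 - 4 U$ ($r{\left(U \right)} = - 4 \left(-3 + U\right) = 12 - 4 U$)
$C = \frac{1}{4}$ ($C = \frac{1}{12 - 8} = \frac{1}{4} \approx 0.25$)
$E = -881$
$C E = \frac{1}{4} \left(-881\right) = - \frac{881}{4}$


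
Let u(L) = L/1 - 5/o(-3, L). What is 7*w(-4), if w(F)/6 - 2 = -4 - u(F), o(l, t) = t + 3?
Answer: -126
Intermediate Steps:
o(l, t) = 3 + t
u(L) = L - 5/(3 + L) (u(L) = L/1 - 5/(3 + L) = L*1 - 5/(3 + L) = L - 5/(3 + L))
w(F) = -12 - 6*(-5 + F*(3 + F))/(3 + F) (w(F) = 12 + 6*(-4 - (-5 + F*(3 + F))/(3 + F)) = 12 + (-24 - 6*(-5 + F*(3 + F))/(3 + F)) = -12 - 6*(-5 + F*(3 + F))/(3 + F))
7*w(-4) = 7*(6*(-1 - 1*(-4)² - 5*(-4))/(3 - 4)) = 7*(6*(-1 - 1*16 + 20)/(-1)) = 7*(6*(-1)*(-1 - 16 + 20)) = 7*(6*(-1)*3) = 7*(-18) = -126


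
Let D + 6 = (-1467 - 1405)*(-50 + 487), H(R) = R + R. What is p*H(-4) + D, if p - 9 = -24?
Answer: -1254950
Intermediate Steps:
H(R) = 2*R
p = -15 (p = 9 - 24 = -15)
D = -1255070 (D = -6 + (-1467 - 1405)*(-50 + 487) = -6 - 2872*437 = -6 - 1255064 = -1255070)
p*H(-4) + D = -30*(-4) - 1255070 = -15*(-8) - 1255070 = 120 - 1255070 = -1254950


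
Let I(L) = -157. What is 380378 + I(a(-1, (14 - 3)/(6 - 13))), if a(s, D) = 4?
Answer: 380221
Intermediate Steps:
380378 + I(a(-1, (14 - 3)/(6 - 13))) = 380378 - 157 = 380221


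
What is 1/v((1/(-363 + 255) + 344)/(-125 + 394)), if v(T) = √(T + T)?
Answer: 3*√59961714/37151 ≈ 0.62530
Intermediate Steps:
v(T) = √2*√T (v(T) = √(2*T) = √2*√T)
1/v((1/(-363 + 255) + 344)/(-125 + 394)) = 1/(√2*√((1/(-363 + 255) + 344)/(-125 + 394))) = 1/(√2*√((1/(-108) + 344)/269)) = 1/(√2*√((-1/108 + 344)*(1/269))) = 1/(√2*√((37151/108)*(1/269))) = 1/(√2*√(37151/29052)) = 1/(√2*(√29980857/4842)) = 1/(√59961714/4842) = 3*√59961714/37151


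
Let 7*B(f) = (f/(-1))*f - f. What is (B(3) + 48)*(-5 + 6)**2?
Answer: 324/7 ≈ 46.286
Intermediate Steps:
B(f) = -f/7 - f**2/7 (B(f) = ((f/(-1))*f - f)/7 = ((f*(-1))*f - f)/7 = ((-f)*f - f)/7 = (-f**2 - f)/7 = (-f - f**2)/7 = -f/7 - f**2/7)
(B(3) + 48)*(-5 + 6)**2 = (-1/7*3*(1 + 3) + 48)*(-5 + 6)**2 = (-1/7*3*4 + 48)*1**2 = (-12/7 + 48)*1 = (324/7)*1 = 324/7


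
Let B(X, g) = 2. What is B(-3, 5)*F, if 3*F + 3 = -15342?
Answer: -10230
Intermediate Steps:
F = -5115 (F = -1 + (1/3)*(-15342) = -1 - 5114 = -5115)
B(-3, 5)*F = 2*(-5115) = -10230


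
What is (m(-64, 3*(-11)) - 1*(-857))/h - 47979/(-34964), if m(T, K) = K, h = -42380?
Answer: 501134921/370443580 ≈ 1.3528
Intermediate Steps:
(m(-64, 3*(-11)) - 1*(-857))/h - 47979/(-34964) = (3*(-11) - 1*(-857))/(-42380) - 47979/(-34964) = (-33 + 857)*(-1/42380) - 47979*(-1/34964) = 824*(-1/42380) + 47979/34964 = -206/10595 + 47979/34964 = 501134921/370443580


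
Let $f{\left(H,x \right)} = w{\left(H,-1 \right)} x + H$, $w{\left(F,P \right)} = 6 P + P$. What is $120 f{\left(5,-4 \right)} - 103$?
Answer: $3857$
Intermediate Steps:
$w{\left(F,P \right)} = 7 P$
$f{\left(H,x \right)} = H - 7 x$ ($f{\left(H,x \right)} = 7 \left(-1\right) x + H = - 7 x + H = H - 7 x$)
$120 f{\left(5,-4 \right)} - 103 = 120 \left(5 - -28\right) - 103 = 120 \left(5 + 28\right) - 103 = 120 \cdot 33 - 103 = 3960 - 103 = 3857$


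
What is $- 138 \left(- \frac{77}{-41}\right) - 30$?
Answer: $- \frac{11856}{41} \approx -289.17$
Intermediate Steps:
$- 138 \left(- \frac{77}{-41}\right) - 30 = - 138 \left(\left(-77\right) \left(- \frac{1}{41}\right)\right) - 30 = \left(-138\right) \frac{77}{41} - 30 = - \frac{10626}{41} - 30 = - \frac{11856}{41}$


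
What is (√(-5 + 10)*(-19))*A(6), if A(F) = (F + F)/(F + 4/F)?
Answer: -171*√5/5 ≈ -76.474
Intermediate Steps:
A(F) = 2*F/(F + 4/F) (A(F) = (2*F)/(F + 4/F) = 2*F/(F + 4/F))
(√(-5 + 10)*(-19))*A(6) = (√(-5 + 10)*(-19))*(2*6²/(4 + 6²)) = (√5*(-19))*(2*36/(4 + 36)) = (-19*√5)*(2*36/40) = (-19*√5)*(2*36*(1/40)) = -19*√5*(9/5) = -171*√5/5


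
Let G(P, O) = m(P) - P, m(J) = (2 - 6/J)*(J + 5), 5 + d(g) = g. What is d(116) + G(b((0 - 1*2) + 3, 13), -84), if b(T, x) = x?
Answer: 1634/13 ≈ 125.69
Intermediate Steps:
d(g) = -5 + g
m(J) = (2 - 6/J)*(5 + J)
G(P, O) = 4 + P - 30/P (G(P, O) = (4 - 30/P + 2*P) - P = 4 + P - 30/P)
d(116) + G(b((0 - 1*2) + 3, 13), -84) = (-5 + 116) + (4 + 13 - 30/13) = 111 + (4 + 13 - 30*1/13) = 111 + (4 + 13 - 30/13) = 111 + 191/13 = 1634/13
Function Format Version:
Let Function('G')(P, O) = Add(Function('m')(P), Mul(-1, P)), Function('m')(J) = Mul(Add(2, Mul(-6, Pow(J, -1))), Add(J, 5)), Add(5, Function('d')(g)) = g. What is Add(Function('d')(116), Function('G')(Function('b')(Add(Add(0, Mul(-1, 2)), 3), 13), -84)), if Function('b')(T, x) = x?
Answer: Rational(1634, 13) ≈ 125.69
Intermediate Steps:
Function('d')(g) = Add(-5, g)
Function('m')(J) = Mul(Add(2, Mul(-6, Pow(J, -1))), Add(5, J))
Function('G')(P, O) = Add(4, P, Mul(-30, Pow(P, -1))) (Function('G')(P, O) = Add(Add(4, Mul(-30, Pow(P, -1)), Mul(2, P)), Mul(-1, P)) = Add(4, P, Mul(-30, Pow(P, -1))))
Add(Function('d')(116), Function('G')(Function('b')(Add(Add(0, Mul(-1, 2)), 3), 13), -84)) = Add(Add(-5, 116), Add(4, 13, Mul(-30, Pow(13, -1)))) = Add(111, Add(4, 13, Mul(-30, Rational(1, 13)))) = Add(111, Add(4, 13, Rational(-30, 13))) = Add(111, Rational(191, 13)) = Rational(1634, 13)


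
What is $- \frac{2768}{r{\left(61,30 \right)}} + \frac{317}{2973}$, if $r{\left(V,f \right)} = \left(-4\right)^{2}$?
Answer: $- \frac{514012}{2973} \approx -172.89$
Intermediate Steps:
$r{\left(V,f \right)} = 16$
$- \frac{2768}{r{\left(61,30 \right)}} + \frac{317}{2973} = - \frac{2768}{16} + \frac{317}{2973} = \left(-2768\right) \frac{1}{16} + 317 \cdot \frac{1}{2973} = -173 + \frac{317}{2973} = - \frac{514012}{2973}$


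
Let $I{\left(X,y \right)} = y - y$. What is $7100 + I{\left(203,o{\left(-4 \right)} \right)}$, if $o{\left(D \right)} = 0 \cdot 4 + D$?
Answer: $7100$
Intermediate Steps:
$o{\left(D \right)} = D$ ($o{\left(D \right)} = 0 + D = D$)
$I{\left(X,y \right)} = 0$
$7100 + I{\left(203,o{\left(-4 \right)} \right)} = 7100 + 0 = 7100$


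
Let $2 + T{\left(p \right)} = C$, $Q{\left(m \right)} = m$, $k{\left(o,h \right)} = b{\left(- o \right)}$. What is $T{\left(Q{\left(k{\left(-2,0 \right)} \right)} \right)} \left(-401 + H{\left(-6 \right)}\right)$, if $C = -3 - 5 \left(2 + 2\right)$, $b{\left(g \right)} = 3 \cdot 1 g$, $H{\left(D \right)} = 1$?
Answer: $10000$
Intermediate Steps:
$b{\left(g \right)} = 3 g$
$k{\left(o,h \right)} = - 3 o$ ($k{\left(o,h \right)} = 3 \left(- o\right) = - 3 o$)
$C = -23$ ($C = -3 - 20 = -23$)
$T{\left(p \right)} = -25$ ($T{\left(p \right)} = -2 - 23 = -25$)
$T{\left(Q{\left(k{\left(-2,0 \right)} \right)} \right)} \left(-401 + H{\left(-6 \right)}\right) = - 25 \left(-401 + 1\right) = \left(-25\right) \left(-400\right) = 10000$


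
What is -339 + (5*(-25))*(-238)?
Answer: 29411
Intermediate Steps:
-339 + (5*(-25))*(-238) = -339 - 125*(-238) = -339 + 29750 = 29411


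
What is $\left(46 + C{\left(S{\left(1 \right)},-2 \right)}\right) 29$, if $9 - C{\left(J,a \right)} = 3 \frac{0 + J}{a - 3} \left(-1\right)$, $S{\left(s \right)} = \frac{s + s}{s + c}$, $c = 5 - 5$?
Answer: $\frac{7801}{5} \approx 1560.2$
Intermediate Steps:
$c = 0$
$S{\left(s \right)} = 2$ ($S{\left(s \right)} = \frac{s + s}{s + 0} = \frac{2 s}{s} = 2$)
$C{\left(J,a \right)} = 9 + \frac{3 J}{-3 + a}$ ($C{\left(J,a \right)} = 9 - 3 \frac{0 + J}{a - 3} \left(-1\right) = 9 - 3 \frac{J}{-3 + a} \left(-1\right) = 9 - \frac{3 J}{-3 + a} \left(-1\right) = 9 - - \frac{3 J}{-3 + a} = 9 + \frac{3 J}{-3 + a}$)
$\left(46 + C{\left(S{\left(1 \right)},-2 \right)}\right) 29 = \left(46 + \frac{3 \left(-9 + 2 + 3 \left(-2\right)\right)}{-3 - 2}\right) 29 = \left(46 + \frac{3 \left(-9 + 2 - 6\right)}{-5}\right) 29 = \left(46 + 3 \left(- \frac{1}{5}\right) \left(-13\right)\right) 29 = \left(46 + \frac{39}{5}\right) 29 = \frac{269}{5} \cdot 29 = \frac{7801}{5}$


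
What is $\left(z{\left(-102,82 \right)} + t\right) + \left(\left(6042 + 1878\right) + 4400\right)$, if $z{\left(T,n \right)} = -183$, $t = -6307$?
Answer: $5830$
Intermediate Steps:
$\left(z{\left(-102,82 \right)} + t\right) + \left(\left(6042 + 1878\right) + 4400\right) = \left(-183 - 6307\right) + \left(\left(6042 + 1878\right) + 4400\right) = -6490 + \left(7920 + 4400\right) = -6490 + 12320 = 5830$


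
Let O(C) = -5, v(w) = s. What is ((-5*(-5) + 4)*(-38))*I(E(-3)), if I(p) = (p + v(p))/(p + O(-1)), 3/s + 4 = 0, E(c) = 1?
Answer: 551/8 ≈ 68.875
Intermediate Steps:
s = -3/4 (s = 3/(-4 + 0) = 3/(-4) = 3*(-1/4) = -3/4 ≈ -0.75000)
v(w) = -3/4
I(p) = (-3/4 + p)/(-5 + p) (I(p) = (p - 3/4)/(p - 5) = (-3/4 + p)/(-5 + p))
((-5*(-5) + 4)*(-38))*I(E(-3)) = ((-5*(-5) + 4)*(-38))*((-3/4 + 1)/(-5 + 1)) = ((25 + 4)*(-38))*((1/4)/(-4)) = (29*(-38))*(-1/4*1/4) = -1102*(-1/16) = 551/8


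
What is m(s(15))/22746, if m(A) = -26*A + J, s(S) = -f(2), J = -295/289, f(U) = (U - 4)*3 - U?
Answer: -60407/6573594 ≈ -0.0091893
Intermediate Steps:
f(U) = -12 + 2*U (f(U) = (-4 + U)*3 - U = (-12 + 3*U) - U = -12 + 2*U)
J = -295/289 (J = -295*1/289 = -295/289 ≈ -1.0208)
s(S) = 8 (s(S) = -(-12 + 2*2) = -(-12 + 4) = -1*(-8) = 8)
m(A) = -295/289 - 26*A (m(A) = -26*A - 295/289 = -295/289 - 26*A)
m(s(15))/22746 = (-295/289 - 26*8)/22746 = (-295/289 - 208)*(1/22746) = -60407/289*1/22746 = -60407/6573594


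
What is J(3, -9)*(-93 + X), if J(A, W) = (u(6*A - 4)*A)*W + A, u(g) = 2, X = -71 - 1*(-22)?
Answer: 7242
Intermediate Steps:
X = -49 (X = -71 + 22 = -49)
J(A, W) = A + 2*A*W (J(A, W) = (2*A)*W + A = 2*A*W + A = A + 2*A*W)
J(3, -9)*(-93 + X) = (3*(1 + 2*(-9)))*(-93 - 49) = (3*(1 - 18))*(-142) = (3*(-17))*(-142) = -51*(-142) = 7242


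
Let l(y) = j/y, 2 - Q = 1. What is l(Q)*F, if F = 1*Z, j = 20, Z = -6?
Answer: -120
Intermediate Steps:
Q = 1 (Q = 2 - 1*1 = 2 - 1 = 1)
l(y) = 20/y
F = -6 (F = 1*(-6) = -6)
l(Q)*F = (20/1)*(-6) = (20*1)*(-6) = 20*(-6) = -120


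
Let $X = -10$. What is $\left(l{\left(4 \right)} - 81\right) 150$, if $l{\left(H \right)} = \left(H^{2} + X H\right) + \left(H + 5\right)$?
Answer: $-14400$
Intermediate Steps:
$l{\left(H \right)} = 5 + H^{2} - 9 H$ ($l{\left(H \right)} = \left(H^{2} - 10 H\right) + \left(H + 5\right) = \left(H^{2} - 10 H\right) + \left(5 + H\right) = 5 + H^{2} - 9 H$)
$\left(l{\left(4 \right)} - 81\right) 150 = \left(\left(5 + 4^{2} - 36\right) - 81\right) 150 = \left(\left(5 + 16 - 36\right) - 81\right) 150 = \left(-15 - 81\right) 150 = \left(-96\right) 150 = -14400$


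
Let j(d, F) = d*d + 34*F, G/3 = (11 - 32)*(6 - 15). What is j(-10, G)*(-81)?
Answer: -1569618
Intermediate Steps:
G = 567 (G = 3*((11 - 32)*(6 - 15)) = 3*(-21*(-9)) = 3*189 = 567)
j(d, F) = d**2 + 34*F
j(-10, G)*(-81) = ((-10)**2 + 34*567)*(-81) = (100 + 19278)*(-81) = 19378*(-81) = -1569618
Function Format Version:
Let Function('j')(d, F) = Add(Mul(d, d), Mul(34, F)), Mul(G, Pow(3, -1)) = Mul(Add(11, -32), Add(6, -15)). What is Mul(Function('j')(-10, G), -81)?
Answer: -1569618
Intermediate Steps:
G = 567 (G = Mul(3, Mul(Add(11, -32), Add(6, -15))) = Mul(3, Mul(-21, -9)) = Mul(3, 189) = 567)
Function('j')(d, F) = Add(Pow(d, 2), Mul(34, F))
Mul(Function('j')(-10, G), -81) = Mul(Add(Pow(-10, 2), Mul(34, 567)), -81) = Mul(Add(100, 19278), -81) = Mul(19378, -81) = -1569618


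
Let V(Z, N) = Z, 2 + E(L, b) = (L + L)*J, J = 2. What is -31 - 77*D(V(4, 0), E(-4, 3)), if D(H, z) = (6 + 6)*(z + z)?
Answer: 33233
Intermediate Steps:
E(L, b) = -2 + 4*L (E(L, b) = -2 + (L + L)*2 = -2 + (2*L)*2 = -2 + 4*L)
D(H, z) = 24*z (D(H, z) = 12*(2*z) = 24*z)
-31 - 77*D(V(4, 0), E(-4, 3)) = -31 - 1848*(-2 + 4*(-4)) = -31 - 1848*(-2 - 16) = -31 - 1848*(-18) = -31 - 77*(-432) = -31 + 33264 = 33233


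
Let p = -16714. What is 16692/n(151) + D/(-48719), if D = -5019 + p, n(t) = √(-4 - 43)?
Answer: 211/473 - 16692*I*√47/47 ≈ 0.44609 - 2434.8*I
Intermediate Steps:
n(t) = I*√47 (n(t) = √(-47) = I*√47)
D = -21733 (D = -5019 - 16714 = -21733)
16692/n(151) + D/(-48719) = 16692/((I*√47)) - 21733/(-48719) = 16692*(-I*√47/47) - 21733*(-1/48719) = -16692*I*√47/47 + 211/473 = 211/473 - 16692*I*√47/47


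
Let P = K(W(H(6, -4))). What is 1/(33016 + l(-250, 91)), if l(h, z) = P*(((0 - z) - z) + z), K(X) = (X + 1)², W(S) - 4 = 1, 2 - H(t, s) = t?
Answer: 1/29740 ≈ 3.3625e-5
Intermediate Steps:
H(t, s) = 2 - t
W(S) = 5 (W(S) = 4 + 1 = 5)
K(X) = (1 + X)²
P = 36 (P = (1 + 5)² = 6² = 36)
l(h, z) = -36*z (l(h, z) = 36*(((0 - z) - z) + z) = 36*((-z - z) + z) = 36*(-2*z + z) = 36*(-z) = -36*z)
1/(33016 + l(-250, 91)) = 1/(33016 - 36*91) = 1/(33016 - 3276) = 1/29740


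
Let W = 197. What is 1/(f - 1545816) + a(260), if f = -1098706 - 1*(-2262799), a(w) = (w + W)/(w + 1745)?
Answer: 174445406/765354615 ≈ 0.22793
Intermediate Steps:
a(w) = (197 + w)/(1745 + w) (a(w) = (w + 197)/(w + 1745) = (197 + w)/(1745 + w))
f = 1164093 (f = -1098706 + 2262799 = 1164093)
1/(f - 1545816) + a(260) = 1/(1164093 - 1545816) + (197 + 260)/(1745 + 260) = 1/(-381723) + 457/2005 = -1/381723 + (1/2005)*457 = -1/381723 + 457/2005 = 174445406/765354615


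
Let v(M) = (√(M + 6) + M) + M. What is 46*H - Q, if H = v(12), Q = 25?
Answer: 1079 + 138*√2 ≈ 1274.2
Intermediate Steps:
v(M) = √(6 + M) + 2*M (v(M) = (√(6 + M) + M) + M = (M + √(6 + M)) + M = √(6 + M) + 2*M)
H = 24 + 3*√2 (H = √(6 + 12) + 2*12 = √18 + 24 = 3*√2 + 24 = 24 + 3*√2 ≈ 28.243)
46*H - Q = 46*(24 + 3*√2) - 1*25 = (1104 + 138*√2) - 25 = 1079 + 138*√2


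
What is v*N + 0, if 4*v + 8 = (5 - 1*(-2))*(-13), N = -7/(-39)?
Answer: -231/52 ≈ -4.4423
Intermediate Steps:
N = 7/39 (N = -7*(-1/39) = 7/39 ≈ 0.17949)
v = -99/4 (v = -2 + ((5 - 1*(-2))*(-13))/4 = -2 + ((5 + 2)*(-13))/4 = -2 + (7*(-13))/4 = -2 + (¼)*(-91) = -2 - 91/4 = -99/4 ≈ -24.750)
v*N + 0 = -99/4*7/39 + 0 = -231/52 + 0 = -231/52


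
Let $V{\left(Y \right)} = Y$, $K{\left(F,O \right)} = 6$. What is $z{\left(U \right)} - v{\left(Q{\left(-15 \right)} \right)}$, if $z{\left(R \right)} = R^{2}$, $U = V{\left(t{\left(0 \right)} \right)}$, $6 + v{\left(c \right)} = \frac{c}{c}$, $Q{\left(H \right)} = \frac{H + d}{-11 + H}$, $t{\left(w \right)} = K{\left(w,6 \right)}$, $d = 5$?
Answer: $41$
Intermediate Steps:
$t{\left(w \right)} = 6$
$Q{\left(H \right)} = \frac{5 + H}{-11 + H}$ ($Q{\left(H \right)} = \frac{H + 5}{-11 + H} = \frac{5 + H}{-11 + H}$)
$v{\left(c \right)} = -5$ ($v{\left(c \right)} = -6 + \frac{c}{c} = -6 + 1 = -5$)
$U = 6$
$z{\left(U \right)} - v{\left(Q{\left(-15 \right)} \right)} = 6^{2} - -5 = 36 + 5 = 41$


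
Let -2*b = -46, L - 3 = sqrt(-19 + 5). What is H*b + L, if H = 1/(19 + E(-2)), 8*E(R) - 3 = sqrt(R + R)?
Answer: 100607/24029 - 368*I/24029 + I*sqrt(14) ≈ 4.1869 + 3.7263*I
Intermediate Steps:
E(R) = 3/8 + sqrt(2)*sqrt(R)/8 (E(R) = 3/8 + sqrt(R + R)/8 = 3/8 + sqrt(2*R)/8 = 3/8 + (sqrt(2)*sqrt(R))/8 = 3/8 + sqrt(2)*sqrt(R)/8)
L = 3 + I*sqrt(14) (L = 3 + sqrt(-19 + 5) = 3 + sqrt(-14) = 3 + I*sqrt(14) ≈ 3.0 + 3.7417*I)
b = 23 (b = -1/2*(-46) = 23)
H = 64*(155/8 - I/4)/24029 (H = 1/(19 + (3/8 + sqrt(2)*sqrt(-2)/8)) = 1/(19 + (3/8 + sqrt(2)*(I*sqrt(2))/8)) = 1/(19 + (3/8 + I/4)) = 1/(155/8 + I/4) = 64*(155/8 - I/4)/24029 ≈ 0.051604 - 0.00066586*I)
H*b + L = (1240/24029 - 16*I/24029)*23 + (3 + I*sqrt(14)) = (28520/24029 - 368*I/24029) + (3 + I*sqrt(14)) = 100607/24029 - 368*I/24029 + I*sqrt(14)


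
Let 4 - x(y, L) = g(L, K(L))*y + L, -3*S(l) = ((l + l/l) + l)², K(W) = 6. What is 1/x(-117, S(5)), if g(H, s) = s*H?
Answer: -3/84809 ≈ -3.5374e-5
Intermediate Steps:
S(l) = -(1 + 2*l)²/3 (S(l) = -((l + l/l) + l)²/3 = -((l + 1) + l)²/3 = -((1 + l) + l)²/3 = -(1 + 2*l)²/3)
g(H, s) = H*s
x(y, L) = 4 - L - 6*L*y (x(y, L) = 4 - ((L*6)*y + L) = 4 - ((6*L)*y + L) = 4 - (6*L*y + L) = 4 - (L + 6*L*y) = 4 + (-L - 6*L*y) = 4 - L - 6*L*y)
1/x(-117, S(5)) = 1/(4 - (-1)*(1 + 2*5)²/3 - 6*(-(1 + 2*5)²/3)*(-117)) = 1/(4 - (-1)*(1 + 10)²/3 - 6*(-(1 + 10)²/3)*(-117)) = 1/(4 - (-1)*11²/3 - 6*(-⅓*11²)*(-117)) = 1/(4 - (-1)*121/3 - 6*(-⅓*121)*(-117)) = 1/(4 - 1*(-121/3) - 6*(-121/3)*(-117)) = 1/(4 + 121/3 - 28314) = 1/(-84809/3) = -3/84809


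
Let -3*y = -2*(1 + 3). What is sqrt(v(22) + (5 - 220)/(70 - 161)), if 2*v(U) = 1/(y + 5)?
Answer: sqrt(42542318)/4186 ≈ 1.5582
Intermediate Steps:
y = 8/3 (y = -(-2)*(1 + 3)/3 = -(-2)*4/3 = -1/3*(-8) = 8/3 ≈ 2.6667)
v(U) = 3/46 (v(U) = 1/(2*(8/3 + 5)) = 1/(2*(23/3)) = (1/2)*(3/23) = 3/46)
sqrt(v(22) + (5 - 220)/(70 - 161)) = sqrt(3/46 + (5 - 220)/(70 - 161)) = sqrt(3/46 - 215/(-91)) = sqrt(3/46 - 215*(-1/91)) = sqrt(3/46 + 215/91) = sqrt(10163/4186) = sqrt(42542318)/4186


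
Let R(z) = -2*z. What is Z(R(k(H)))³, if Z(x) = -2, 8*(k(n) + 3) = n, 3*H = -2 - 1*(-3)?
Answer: -8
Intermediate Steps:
H = ⅓ (H = (-2 - 1*(-3))/3 = (-2 + 3)/3 = (⅓)*1 = ⅓ ≈ 0.33333)
k(n) = -3 + n/8
Z(R(k(H)))³ = (-2)³ = -8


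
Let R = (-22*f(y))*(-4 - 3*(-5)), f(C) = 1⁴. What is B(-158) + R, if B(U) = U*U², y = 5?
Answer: -3944554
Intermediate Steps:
f(C) = 1
B(U) = U³
R = -242 (R = (-22*1)*(-4 - 3*(-5)) = -22*(-4 + 15) = -22*11 = -242)
B(-158) + R = (-158)³ - 242 = -3944312 - 242 = -3944554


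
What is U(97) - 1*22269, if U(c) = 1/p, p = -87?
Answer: -1937404/87 ≈ -22269.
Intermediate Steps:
U(c) = -1/87 (U(c) = 1/(-87) = -1/87)
U(97) - 1*22269 = -1/87 - 1*22269 = -1/87 - 22269 = -1937404/87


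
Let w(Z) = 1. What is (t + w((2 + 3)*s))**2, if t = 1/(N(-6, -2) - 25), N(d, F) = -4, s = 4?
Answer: 784/841 ≈ 0.93222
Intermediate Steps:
t = -1/29 (t = 1/(-4 - 25) = 1/(-29) = -1/29 ≈ -0.034483)
(t + w((2 + 3)*s))**2 = (-1/29 + 1)**2 = (28/29)**2 = 784/841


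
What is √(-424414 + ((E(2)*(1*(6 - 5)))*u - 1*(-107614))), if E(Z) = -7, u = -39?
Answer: I*√316527 ≈ 562.61*I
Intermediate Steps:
√(-424414 + ((E(2)*(1*(6 - 5)))*u - 1*(-107614))) = √(-424414 + (-7*(6 - 5)*(-39) - 1*(-107614))) = √(-424414 + (-7*(-39) + 107614)) = √(-424414 + (273 + 107614)) = √(-424414 + 107887) = √(-316527) = I*√316527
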